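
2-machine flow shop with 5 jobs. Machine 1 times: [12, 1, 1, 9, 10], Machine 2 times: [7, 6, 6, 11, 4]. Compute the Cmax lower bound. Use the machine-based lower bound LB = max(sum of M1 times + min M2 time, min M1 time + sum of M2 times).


LB1 = sum(M1 times) + min(M2 times) = 33 + 4 = 37
LB2 = min(M1 times) + sum(M2 times) = 1 + 34 = 35
Lower bound = max(LB1, LB2) = max(37, 35) = 37

37


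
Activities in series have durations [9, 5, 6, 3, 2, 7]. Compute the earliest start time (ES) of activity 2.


Activity 2 starts after activities 1 through 1 complete.
Predecessor durations: [9]
ES = 9 = 9

9


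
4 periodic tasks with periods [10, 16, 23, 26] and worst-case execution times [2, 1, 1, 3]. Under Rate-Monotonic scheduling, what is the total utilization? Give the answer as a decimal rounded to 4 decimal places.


Compute individual utilizations (exact fractions):
  Task 1: C/T = 2/10 = 1/5 (approx. 0.2)
  Task 2: C/T = 1/16 (approx. 0.0625)
  Task 3: C/T = 1/23 (approx. 0.0435)
  Task 4: C/T = 3/26 (approx. 0.1154)
Total utilization U = 1/5 + 1/16 + 1/23 + 3/26 = 10079/23920
Rounded to 4 decimal places: U = 0.4214
RM (Liu & Layland) bound for 4 tasks = 0.756828; compare with U = 10079/23920 (approx. 0.421363)
U <= bound, so schedulable by RM sufficient condition.

0.4214


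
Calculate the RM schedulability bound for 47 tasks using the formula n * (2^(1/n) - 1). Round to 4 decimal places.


Compute 2^(1/47) = 1.0148570979
Subtract 1: 1.0148570979 - 1 = 0.0148570979
Multiply by n: 47 * 0.0148570979 = 0.6982836013
Round to 4 dp: 0.6983

0.6983


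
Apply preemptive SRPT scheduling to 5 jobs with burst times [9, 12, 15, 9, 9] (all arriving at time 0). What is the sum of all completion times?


Since all jobs arrive at t=0, SRPT equals SPT ordering.
SPT order: [9, 9, 9, 12, 15]
Completion times:
  Job 1: p=9, C=9
  Job 2: p=9, C=18
  Job 3: p=9, C=27
  Job 4: p=12, C=39
  Job 5: p=15, C=54
Total completion time = 9 + 18 + 27 + 39 + 54 = 147

147


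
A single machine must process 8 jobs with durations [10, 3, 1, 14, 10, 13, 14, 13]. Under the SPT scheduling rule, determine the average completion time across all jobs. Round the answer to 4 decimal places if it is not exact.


Sort jobs by processing time (SPT order): [1, 3, 10, 10, 13, 13, 14, 14]
Compute completion times sequentially:
  Job 1: processing = 1, completes at 1
  Job 2: processing = 3, completes at 4
  Job 3: processing = 10, completes at 14
  Job 4: processing = 10, completes at 24
  Job 5: processing = 13, completes at 37
  Job 6: processing = 13, completes at 50
  Job 7: processing = 14, completes at 64
  Job 8: processing = 14, completes at 78
Sum of completion times = 272
Average completion time = 272/8 = 34.0

34.0


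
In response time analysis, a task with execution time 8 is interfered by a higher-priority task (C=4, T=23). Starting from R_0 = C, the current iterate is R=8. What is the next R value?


R_next = C + ceil(R_prev / T_hp) * C_hp
ceil(8 / 23) = ceil(0.3478) = 1
Interference = 1 * 4 = 4
R_next = 8 + 4 = 12

12


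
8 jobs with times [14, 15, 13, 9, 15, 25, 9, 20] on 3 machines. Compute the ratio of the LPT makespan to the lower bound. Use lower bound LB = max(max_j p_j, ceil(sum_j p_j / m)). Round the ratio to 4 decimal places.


LPT order: [25, 20, 15, 15, 14, 13, 9, 9]
Machine loads after assignment: [38, 43, 39]
LPT makespan = 43
Lower bound = max(max_job, ceil(total/3)) = max(25, 40) = 40
Ratio = 43 / 40 = 1.075

1.075


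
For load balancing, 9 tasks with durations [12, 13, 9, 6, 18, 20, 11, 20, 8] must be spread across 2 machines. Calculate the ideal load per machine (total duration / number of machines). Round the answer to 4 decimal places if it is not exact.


Total processing time = 12 + 13 + 9 + 6 + 18 + 20 + 11 + 20 + 8 = 117
Number of machines = 2
Ideal balanced load = 117 / 2 = 58.5

58.5


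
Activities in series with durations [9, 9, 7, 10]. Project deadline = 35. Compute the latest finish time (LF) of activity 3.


LF(activity 3) = deadline - sum of successor durations
Successors: activities 4 through 4 with durations [10]
Sum of successor durations = 10
LF = 35 - 10 = 25

25


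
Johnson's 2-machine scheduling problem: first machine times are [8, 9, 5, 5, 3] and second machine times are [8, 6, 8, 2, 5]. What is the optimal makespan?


Apply Johnson's rule:
  Group 1 (a <= b): [(5, 3, 5), (3, 5, 8), (1, 8, 8)]
  Group 2 (a > b): [(2, 9, 6), (4, 5, 2)]
Optimal job order: [5, 3, 1, 2, 4]
Schedule:
  Job 5: M1 done at 3, M2 done at 8
  Job 3: M1 done at 8, M2 done at 16
  Job 1: M1 done at 16, M2 done at 24
  Job 2: M1 done at 25, M2 done at 31
  Job 4: M1 done at 30, M2 done at 33
Makespan = 33

33


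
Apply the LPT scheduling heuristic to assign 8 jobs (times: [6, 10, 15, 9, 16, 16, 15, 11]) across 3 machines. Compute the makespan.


Sort jobs in decreasing order (LPT): [16, 16, 15, 15, 11, 10, 9, 6]
Assign each job to the least loaded machine:
  Machine 1: jobs [16, 11, 6], load = 33
  Machine 2: jobs [16, 10, 9], load = 35
  Machine 3: jobs [15, 15], load = 30
Makespan = max load = 35

35


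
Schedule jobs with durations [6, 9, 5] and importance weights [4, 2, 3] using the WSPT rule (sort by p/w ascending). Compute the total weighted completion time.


Compute p/w ratios and sort ascending (WSPT): [(6, 4), (5, 3), (9, 2)]
Compute weighted completion times:
  Job (p=6,w=4): C=6, w*C=4*6=24
  Job (p=5,w=3): C=11, w*C=3*11=33
  Job (p=9,w=2): C=20, w*C=2*20=40
Total weighted completion time = 97

97


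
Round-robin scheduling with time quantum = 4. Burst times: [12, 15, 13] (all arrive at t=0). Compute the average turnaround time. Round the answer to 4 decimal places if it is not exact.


Time quantum = 4
Execution trace:
  J1 runs 4 units, time = 4
  J2 runs 4 units, time = 8
  J3 runs 4 units, time = 12
  J1 runs 4 units, time = 16
  J2 runs 4 units, time = 20
  J3 runs 4 units, time = 24
  J1 runs 4 units, time = 28
  J2 runs 4 units, time = 32
  J3 runs 4 units, time = 36
  J2 runs 3 units, time = 39
  J3 runs 1 units, time = 40
Finish times: [28, 39, 40]
Average turnaround = 107/3 = 35.6667

35.6667


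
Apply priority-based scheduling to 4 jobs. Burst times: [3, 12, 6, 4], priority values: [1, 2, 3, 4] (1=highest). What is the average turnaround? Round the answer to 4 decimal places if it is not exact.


Sort by priority (ascending = highest first):
Order: [(1, 3), (2, 12), (3, 6), (4, 4)]
Completion times:
  Priority 1, burst=3, C=3
  Priority 2, burst=12, C=15
  Priority 3, burst=6, C=21
  Priority 4, burst=4, C=25
Average turnaround = 64/4 = 16.0

16.0


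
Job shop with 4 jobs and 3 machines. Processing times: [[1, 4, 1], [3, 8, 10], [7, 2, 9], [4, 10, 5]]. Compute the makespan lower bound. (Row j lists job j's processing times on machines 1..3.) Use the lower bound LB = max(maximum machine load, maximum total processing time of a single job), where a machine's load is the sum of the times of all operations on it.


Machine loads:
  Machine 1: 1 + 3 + 7 + 4 = 15
  Machine 2: 4 + 8 + 2 + 10 = 24
  Machine 3: 1 + 10 + 9 + 5 = 25
Max machine load = 25
Job totals:
  Job 1: 6
  Job 2: 21
  Job 3: 18
  Job 4: 19
Max job total = 21
Lower bound = max(25, 21) = 25

25


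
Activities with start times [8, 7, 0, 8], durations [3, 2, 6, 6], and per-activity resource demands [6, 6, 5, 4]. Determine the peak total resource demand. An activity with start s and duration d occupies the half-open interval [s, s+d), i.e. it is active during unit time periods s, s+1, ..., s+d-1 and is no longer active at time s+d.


Each activity i is active on [start_i, start_i + duration_i).
Compute total resource usage per time slot:
  t=0: active resources = [5], total = 5
  t=1: active resources = [5], total = 5
  t=2: active resources = [5], total = 5
  t=3: active resources = [5], total = 5
  t=4: active resources = [5], total = 5
  t=5: active resources = [5], total = 5
  t=6: active resources = [], total = 0
  t=7: active resources = [6], total = 6
  t=8: active resources = [6, 6, 4], total = 16
  t=9: active resources = [6, 4], total = 10
  t=10: active resources = [6, 4], total = 10
  t=11: active resources = [4], total = 4
  t=12: active resources = [4], total = 4
  t=13: active resources = [4], total = 4
Peak resource demand = 16

16


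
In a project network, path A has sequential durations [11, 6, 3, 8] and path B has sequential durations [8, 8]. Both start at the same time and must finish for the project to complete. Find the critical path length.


Path A total = 11 + 6 + 3 + 8 = 28
Path B total = 8 + 8 = 16
Critical path = longest path = max(28, 16) = 28

28


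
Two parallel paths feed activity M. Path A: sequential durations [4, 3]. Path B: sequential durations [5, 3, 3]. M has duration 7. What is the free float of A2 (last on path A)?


ES(A2) = sum of predecessors on chain A = 4
EF(A2) = ES + duration = 4 + 3 = 7
Successor of A2 is M. ES(M) = max(sum(A), sum(B)) = max(7, 11) = 11
Free float = ES(successor) - EF(current) = 11 - 7 = 4

4


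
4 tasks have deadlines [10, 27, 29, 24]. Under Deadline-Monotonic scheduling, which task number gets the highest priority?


Sort tasks by relative deadline (ascending):
  Task 1: deadline = 10
  Task 4: deadline = 24
  Task 2: deadline = 27
  Task 3: deadline = 29
Priority order (highest first): [1, 4, 2, 3]
Highest priority task = 1

1


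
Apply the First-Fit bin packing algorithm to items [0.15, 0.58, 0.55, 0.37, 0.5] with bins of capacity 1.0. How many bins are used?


Place items sequentially using First-Fit:
  Item 0.15 -> new Bin 1
  Item 0.58 -> Bin 1 (now 0.73)
  Item 0.55 -> new Bin 2
  Item 0.37 -> Bin 2 (now 0.92)
  Item 0.5 -> new Bin 3
Total bins used = 3

3


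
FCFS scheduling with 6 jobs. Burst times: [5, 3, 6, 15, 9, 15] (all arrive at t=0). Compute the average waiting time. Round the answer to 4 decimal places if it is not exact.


FCFS order (as given): [5, 3, 6, 15, 9, 15]
Waiting times:
  Job 1: wait = 0
  Job 2: wait = 5
  Job 3: wait = 8
  Job 4: wait = 14
  Job 5: wait = 29
  Job 6: wait = 38
Sum of waiting times = 94
Average waiting time = 94/6 = 15.6667

15.6667


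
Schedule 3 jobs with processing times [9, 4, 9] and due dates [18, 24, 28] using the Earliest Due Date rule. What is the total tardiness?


Sort by due date (EDD order): [(9, 18), (4, 24), (9, 28)]
Compute completion times and tardiness:
  Job 1: p=9, d=18, C=9, tardiness=max(0,9-18)=0
  Job 2: p=4, d=24, C=13, tardiness=max(0,13-24)=0
  Job 3: p=9, d=28, C=22, tardiness=max(0,22-28)=0
Total tardiness = 0

0


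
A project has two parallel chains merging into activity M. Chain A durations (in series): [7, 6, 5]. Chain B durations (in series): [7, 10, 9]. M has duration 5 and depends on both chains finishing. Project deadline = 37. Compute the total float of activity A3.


Forward pass: ES(A3) = sum of predecessors on chain A = 13
EF = ES + duration = 13 + 5 = 18
Backward pass: LF(M) = deadline = 37; LS(M) = 37 - 5 = 32
LF(A3) = LS(M) - sum(successors on chain A) = 32 - 0 = 32
LS = LF - duration = 32 - 5 = 27
Total float = LS - ES = 27 - 13 = 14

14


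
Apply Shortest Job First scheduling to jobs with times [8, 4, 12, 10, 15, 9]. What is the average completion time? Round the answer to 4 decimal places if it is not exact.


SJF order (ascending): [4, 8, 9, 10, 12, 15]
Completion times:
  Job 1: burst=4, C=4
  Job 2: burst=8, C=12
  Job 3: burst=9, C=21
  Job 4: burst=10, C=31
  Job 5: burst=12, C=43
  Job 6: burst=15, C=58
Average completion = 169/6 = 28.1667

28.1667


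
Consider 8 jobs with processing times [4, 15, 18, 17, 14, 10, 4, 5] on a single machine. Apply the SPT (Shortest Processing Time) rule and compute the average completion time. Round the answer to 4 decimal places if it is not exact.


Sort jobs by processing time (SPT order): [4, 4, 5, 10, 14, 15, 17, 18]
Compute completion times sequentially:
  Job 1: processing = 4, completes at 4
  Job 2: processing = 4, completes at 8
  Job 3: processing = 5, completes at 13
  Job 4: processing = 10, completes at 23
  Job 5: processing = 14, completes at 37
  Job 6: processing = 15, completes at 52
  Job 7: processing = 17, completes at 69
  Job 8: processing = 18, completes at 87
Sum of completion times = 293
Average completion time = 293/8 = 36.625

36.625


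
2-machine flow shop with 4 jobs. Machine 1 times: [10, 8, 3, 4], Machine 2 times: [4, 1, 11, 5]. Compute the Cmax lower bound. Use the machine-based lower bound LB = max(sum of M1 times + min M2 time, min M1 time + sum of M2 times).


LB1 = sum(M1 times) + min(M2 times) = 25 + 1 = 26
LB2 = min(M1 times) + sum(M2 times) = 3 + 21 = 24
Lower bound = max(LB1, LB2) = max(26, 24) = 26

26


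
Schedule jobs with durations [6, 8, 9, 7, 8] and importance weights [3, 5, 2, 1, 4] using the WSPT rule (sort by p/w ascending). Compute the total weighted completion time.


Compute p/w ratios and sort ascending (WSPT): [(8, 5), (6, 3), (8, 4), (9, 2), (7, 1)]
Compute weighted completion times:
  Job (p=8,w=5): C=8, w*C=5*8=40
  Job (p=6,w=3): C=14, w*C=3*14=42
  Job (p=8,w=4): C=22, w*C=4*22=88
  Job (p=9,w=2): C=31, w*C=2*31=62
  Job (p=7,w=1): C=38, w*C=1*38=38
Total weighted completion time = 270

270


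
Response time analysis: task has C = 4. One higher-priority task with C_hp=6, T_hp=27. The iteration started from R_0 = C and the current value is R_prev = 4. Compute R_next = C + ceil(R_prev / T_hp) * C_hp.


R_next = C + ceil(R_prev / T_hp) * C_hp
ceil(4 / 27) = ceil(0.1481) = 1
Interference = 1 * 6 = 6
R_next = 4 + 6 = 10

10


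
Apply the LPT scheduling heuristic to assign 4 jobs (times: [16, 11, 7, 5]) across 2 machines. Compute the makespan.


Sort jobs in decreasing order (LPT): [16, 11, 7, 5]
Assign each job to the least loaded machine:
  Machine 1: jobs [16, 5], load = 21
  Machine 2: jobs [11, 7], load = 18
Makespan = max load = 21

21


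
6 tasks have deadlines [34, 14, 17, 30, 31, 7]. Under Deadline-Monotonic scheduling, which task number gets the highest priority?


Sort tasks by relative deadline (ascending):
  Task 6: deadline = 7
  Task 2: deadline = 14
  Task 3: deadline = 17
  Task 4: deadline = 30
  Task 5: deadline = 31
  Task 1: deadline = 34
Priority order (highest first): [6, 2, 3, 4, 5, 1]
Highest priority task = 6

6


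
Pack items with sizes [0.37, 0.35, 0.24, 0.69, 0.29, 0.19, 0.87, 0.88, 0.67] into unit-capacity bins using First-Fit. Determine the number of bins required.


Place items sequentially using First-Fit:
  Item 0.37 -> new Bin 1
  Item 0.35 -> Bin 1 (now 0.72)
  Item 0.24 -> Bin 1 (now 0.96)
  Item 0.69 -> new Bin 2
  Item 0.29 -> Bin 2 (now 0.98)
  Item 0.19 -> new Bin 3
  Item 0.87 -> new Bin 4
  Item 0.88 -> new Bin 5
  Item 0.67 -> Bin 3 (now 0.86)
Total bins used = 5

5


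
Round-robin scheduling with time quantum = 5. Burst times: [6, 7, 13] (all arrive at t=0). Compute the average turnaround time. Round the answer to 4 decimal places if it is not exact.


Time quantum = 5
Execution trace:
  J1 runs 5 units, time = 5
  J2 runs 5 units, time = 10
  J3 runs 5 units, time = 15
  J1 runs 1 units, time = 16
  J2 runs 2 units, time = 18
  J3 runs 5 units, time = 23
  J3 runs 3 units, time = 26
Finish times: [16, 18, 26]
Average turnaround = 60/3 = 20.0

20.0


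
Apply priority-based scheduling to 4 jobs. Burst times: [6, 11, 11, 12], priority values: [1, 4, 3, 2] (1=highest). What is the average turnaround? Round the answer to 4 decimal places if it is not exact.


Sort by priority (ascending = highest first):
Order: [(1, 6), (2, 12), (3, 11), (4, 11)]
Completion times:
  Priority 1, burst=6, C=6
  Priority 2, burst=12, C=18
  Priority 3, burst=11, C=29
  Priority 4, burst=11, C=40
Average turnaround = 93/4 = 23.25

23.25


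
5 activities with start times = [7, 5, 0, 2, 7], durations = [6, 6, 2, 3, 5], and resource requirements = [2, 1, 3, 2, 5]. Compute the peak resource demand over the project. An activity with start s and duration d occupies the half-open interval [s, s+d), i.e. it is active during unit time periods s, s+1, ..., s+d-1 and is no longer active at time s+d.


Each activity i is active on [start_i, start_i + duration_i).
Compute total resource usage per time slot:
  t=0: active resources = [3], total = 3
  t=1: active resources = [3], total = 3
  t=2: active resources = [2], total = 2
  t=3: active resources = [2], total = 2
  t=4: active resources = [2], total = 2
  t=5: active resources = [1], total = 1
  t=6: active resources = [1], total = 1
  t=7: active resources = [2, 1, 5], total = 8
  t=8: active resources = [2, 1, 5], total = 8
  t=9: active resources = [2, 1, 5], total = 8
  t=10: active resources = [2, 1, 5], total = 8
  t=11: active resources = [2, 5], total = 7
  t=12: active resources = [2], total = 2
Peak resource demand = 8

8


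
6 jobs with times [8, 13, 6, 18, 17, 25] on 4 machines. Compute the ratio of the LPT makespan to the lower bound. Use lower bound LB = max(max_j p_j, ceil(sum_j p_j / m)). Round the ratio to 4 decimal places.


LPT order: [25, 18, 17, 13, 8, 6]
Machine loads after assignment: [25, 18, 23, 21]
LPT makespan = 25
Lower bound = max(max_job, ceil(total/4)) = max(25, 22) = 25
Ratio = 25 / 25 = 1.0

1.0


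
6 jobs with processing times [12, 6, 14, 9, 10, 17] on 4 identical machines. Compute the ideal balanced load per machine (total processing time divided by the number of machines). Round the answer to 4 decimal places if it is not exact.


Total processing time = 12 + 6 + 14 + 9 + 10 + 17 = 68
Number of machines = 4
Ideal balanced load = 68 / 4 = 17.0

17.0


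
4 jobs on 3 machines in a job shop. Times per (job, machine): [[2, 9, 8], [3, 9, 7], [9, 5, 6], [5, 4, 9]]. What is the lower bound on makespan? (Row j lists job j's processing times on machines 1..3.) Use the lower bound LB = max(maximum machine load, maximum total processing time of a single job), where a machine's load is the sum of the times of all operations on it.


Machine loads:
  Machine 1: 2 + 3 + 9 + 5 = 19
  Machine 2: 9 + 9 + 5 + 4 = 27
  Machine 3: 8 + 7 + 6 + 9 = 30
Max machine load = 30
Job totals:
  Job 1: 19
  Job 2: 19
  Job 3: 20
  Job 4: 18
Max job total = 20
Lower bound = max(30, 20) = 30

30


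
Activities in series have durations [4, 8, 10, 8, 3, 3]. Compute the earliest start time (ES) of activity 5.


Activity 5 starts after activities 1 through 4 complete.
Predecessor durations: [4, 8, 10, 8]
ES = 4 + 8 + 10 + 8 = 30

30


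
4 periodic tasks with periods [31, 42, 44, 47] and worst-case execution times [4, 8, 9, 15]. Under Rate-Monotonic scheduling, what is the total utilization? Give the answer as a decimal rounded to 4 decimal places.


Compute individual utilizations (exact fractions):
  Task 1: C/T = 4/31 (approx. 0.129)
  Task 2: C/T = 8/42 = 4/21 (approx. 0.1905)
  Task 3: C/T = 9/44 (approx. 0.2045)
  Task 4: C/T = 15/47 (approx. 0.3191)
Total utilization U = 4/31 + 4/21 + 9/44 + 15/47 = 1135177/1346268
Rounded to 4 decimal places: U = 0.8432
RM (Liu & Layland) bound for 4 tasks = 0.756828; compare with U = 1135177/1346268 (approx. 0.843203)
bound < U <= 1, so the RM sufficient condition is not met (inconclusive; an exact test such as response-time analysis is needed).

0.8432


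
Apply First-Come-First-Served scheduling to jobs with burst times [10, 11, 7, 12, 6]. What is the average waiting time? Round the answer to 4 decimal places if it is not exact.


FCFS order (as given): [10, 11, 7, 12, 6]
Waiting times:
  Job 1: wait = 0
  Job 2: wait = 10
  Job 3: wait = 21
  Job 4: wait = 28
  Job 5: wait = 40
Sum of waiting times = 99
Average waiting time = 99/5 = 19.8

19.8


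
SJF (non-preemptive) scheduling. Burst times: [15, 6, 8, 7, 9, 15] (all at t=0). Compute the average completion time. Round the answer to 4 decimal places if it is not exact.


SJF order (ascending): [6, 7, 8, 9, 15, 15]
Completion times:
  Job 1: burst=6, C=6
  Job 2: burst=7, C=13
  Job 3: burst=8, C=21
  Job 4: burst=9, C=30
  Job 5: burst=15, C=45
  Job 6: burst=15, C=60
Average completion = 175/6 = 29.1667

29.1667


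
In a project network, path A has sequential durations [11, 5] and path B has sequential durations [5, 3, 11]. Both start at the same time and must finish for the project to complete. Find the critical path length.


Path A total = 11 + 5 = 16
Path B total = 5 + 3 + 11 = 19
Critical path = longest path = max(16, 19) = 19

19


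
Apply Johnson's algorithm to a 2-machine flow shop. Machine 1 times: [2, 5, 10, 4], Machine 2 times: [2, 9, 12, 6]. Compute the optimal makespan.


Apply Johnson's rule:
  Group 1 (a <= b): [(1, 2, 2), (4, 4, 6), (2, 5, 9), (3, 10, 12)]
  Group 2 (a > b): []
Optimal job order: [1, 4, 2, 3]
Schedule:
  Job 1: M1 done at 2, M2 done at 4
  Job 4: M1 done at 6, M2 done at 12
  Job 2: M1 done at 11, M2 done at 21
  Job 3: M1 done at 21, M2 done at 33
Makespan = 33

33


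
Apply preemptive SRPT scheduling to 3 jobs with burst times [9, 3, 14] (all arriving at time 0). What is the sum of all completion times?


Since all jobs arrive at t=0, SRPT equals SPT ordering.
SPT order: [3, 9, 14]
Completion times:
  Job 1: p=3, C=3
  Job 2: p=9, C=12
  Job 3: p=14, C=26
Total completion time = 3 + 12 + 26 = 41

41


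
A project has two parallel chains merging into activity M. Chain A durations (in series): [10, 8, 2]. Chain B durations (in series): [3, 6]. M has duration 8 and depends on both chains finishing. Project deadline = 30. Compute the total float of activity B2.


Forward pass: ES(B2) = sum of predecessors on chain B = 3
EF = ES + duration = 3 + 6 = 9
Backward pass: LF(M) = deadline = 30; LS(M) = 30 - 8 = 22
LF(B2) = LS(M) - sum(successors on chain B) = 22 - 0 = 22
LS = LF - duration = 22 - 6 = 16
Total float = LS - ES = 16 - 3 = 13

13


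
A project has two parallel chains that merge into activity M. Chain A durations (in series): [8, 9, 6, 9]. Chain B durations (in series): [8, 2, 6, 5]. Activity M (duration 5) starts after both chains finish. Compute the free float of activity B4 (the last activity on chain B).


ES(B4) = sum of predecessors on chain B = 16
EF(B4) = ES + duration = 16 + 5 = 21
Successor of B4 is M. ES(M) = max(sum(A), sum(B)) = max(32, 21) = 32
Free float = ES(successor) - EF(current) = 32 - 21 = 11

11


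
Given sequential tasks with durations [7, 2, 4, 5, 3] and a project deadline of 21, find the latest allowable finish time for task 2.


LF(activity 2) = deadline - sum of successor durations
Successors: activities 3 through 5 with durations [4, 5, 3]
Sum of successor durations = 12
LF = 21 - 12 = 9

9


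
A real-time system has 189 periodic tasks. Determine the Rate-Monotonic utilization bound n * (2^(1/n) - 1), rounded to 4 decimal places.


Compute 2^(1/189) = 1.0036741787
Subtract 1: 1.0036741787 - 1 = 0.0036741787
Multiply by n: 189 * 0.0036741787 = 0.6944197743
Round to 4 dp: 0.6944

0.6944


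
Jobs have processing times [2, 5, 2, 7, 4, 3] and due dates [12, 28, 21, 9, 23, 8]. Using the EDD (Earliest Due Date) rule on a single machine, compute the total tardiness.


Sort by due date (EDD order): [(3, 8), (7, 9), (2, 12), (2, 21), (4, 23), (5, 28)]
Compute completion times and tardiness:
  Job 1: p=3, d=8, C=3, tardiness=max(0,3-8)=0
  Job 2: p=7, d=9, C=10, tardiness=max(0,10-9)=1
  Job 3: p=2, d=12, C=12, tardiness=max(0,12-12)=0
  Job 4: p=2, d=21, C=14, tardiness=max(0,14-21)=0
  Job 5: p=4, d=23, C=18, tardiness=max(0,18-23)=0
  Job 6: p=5, d=28, C=23, tardiness=max(0,23-28)=0
Total tardiness = 1

1


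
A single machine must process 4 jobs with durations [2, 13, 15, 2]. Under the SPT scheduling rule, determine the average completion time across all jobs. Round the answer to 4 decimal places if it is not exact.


Sort jobs by processing time (SPT order): [2, 2, 13, 15]
Compute completion times sequentially:
  Job 1: processing = 2, completes at 2
  Job 2: processing = 2, completes at 4
  Job 3: processing = 13, completes at 17
  Job 4: processing = 15, completes at 32
Sum of completion times = 55
Average completion time = 55/4 = 13.75

13.75


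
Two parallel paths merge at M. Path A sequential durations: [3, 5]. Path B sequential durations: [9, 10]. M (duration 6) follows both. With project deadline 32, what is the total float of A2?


Forward pass: ES(A2) = sum of predecessors on chain A = 3
EF = ES + duration = 3 + 5 = 8
Backward pass: LF(M) = deadline = 32; LS(M) = 32 - 6 = 26
LF(A2) = LS(M) - sum(successors on chain A) = 26 - 0 = 26
LS = LF - duration = 26 - 5 = 21
Total float = LS - ES = 21 - 3 = 18

18


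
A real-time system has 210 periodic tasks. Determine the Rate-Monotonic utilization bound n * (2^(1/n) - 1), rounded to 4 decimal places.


Compute 2^(1/210) = 1.0033061542
Subtract 1: 1.0033061542 - 1 = 0.0033061542
Multiply by n: 210 * 0.0033061542 = 0.6942923820
Round to 4 dp: 0.6943

0.6943


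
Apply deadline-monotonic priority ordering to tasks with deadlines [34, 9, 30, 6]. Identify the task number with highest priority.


Sort tasks by relative deadline (ascending):
  Task 4: deadline = 6
  Task 2: deadline = 9
  Task 3: deadline = 30
  Task 1: deadline = 34
Priority order (highest first): [4, 2, 3, 1]
Highest priority task = 4

4


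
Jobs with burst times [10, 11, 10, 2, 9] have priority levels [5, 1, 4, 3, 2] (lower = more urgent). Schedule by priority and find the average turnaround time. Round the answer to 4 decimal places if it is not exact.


Sort by priority (ascending = highest first):
Order: [(1, 11), (2, 9), (3, 2), (4, 10), (5, 10)]
Completion times:
  Priority 1, burst=11, C=11
  Priority 2, burst=9, C=20
  Priority 3, burst=2, C=22
  Priority 4, burst=10, C=32
  Priority 5, burst=10, C=42
Average turnaround = 127/5 = 25.4

25.4


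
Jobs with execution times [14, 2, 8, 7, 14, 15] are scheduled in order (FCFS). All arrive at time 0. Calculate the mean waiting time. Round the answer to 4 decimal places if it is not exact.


FCFS order (as given): [14, 2, 8, 7, 14, 15]
Waiting times:
  Job 1: wait = 0
  Job 2: wait = 14
  Job 3: wait = 16
  Job 4: wait = 24
  Job 5: wait = 31
  Job 6: wait = 45
Sum of waiting times = 130
Average waiting time = 130/6 = 21.6667

21.6667


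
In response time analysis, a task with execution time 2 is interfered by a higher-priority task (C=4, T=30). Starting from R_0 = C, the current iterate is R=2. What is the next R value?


R_next = C + ceil(R_prev / T_hp) * C_hp
ceil(2 / 30) = ceil(0.0667) = 1
Interference = 1 * 4 = 4
R_next = 2 + 4 = 6

6


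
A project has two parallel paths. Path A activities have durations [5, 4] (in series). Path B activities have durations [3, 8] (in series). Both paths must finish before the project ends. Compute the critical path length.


Path A total = 5 + 4 = 9
Path B total = 3 + 8 = 11
Critical path = longest path = max(9, 11) = 11

11


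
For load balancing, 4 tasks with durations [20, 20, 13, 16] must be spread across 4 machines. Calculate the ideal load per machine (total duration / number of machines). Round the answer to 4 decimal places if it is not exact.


Total processing time = 20 + 20 + 13 + 16 = 69
Number of machines = 4
Ideal balanced load = 69 / 4 = 17.25

17.25


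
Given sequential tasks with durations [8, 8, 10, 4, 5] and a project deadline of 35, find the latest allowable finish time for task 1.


LF(activity 1) = deadline - sum of successor durations
Successors: activities 2 through 5 with durations [8, 10, 4, 5]
Sum of successor durations = 27
LF = 35 - 27 = 8

8


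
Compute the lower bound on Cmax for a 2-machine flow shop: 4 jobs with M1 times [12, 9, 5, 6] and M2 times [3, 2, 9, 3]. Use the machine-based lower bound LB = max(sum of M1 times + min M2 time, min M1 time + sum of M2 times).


LB1 = sum(M1 times) + min(M2 times) = 32 + 2 = 34
LB2 = min(M1 times) + sum(M2 times) = 5 + 17 = 22
Lower bound = max(LB1, LB2) = max(34, 22) = 34

34


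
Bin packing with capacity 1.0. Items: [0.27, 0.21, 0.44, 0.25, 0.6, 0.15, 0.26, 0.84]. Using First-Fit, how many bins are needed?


Place items sequentially using First-Fit:
  Item 0.27 -> new Bin 1
  Item 0.21 -> Bin 1 (now 0.48)
  Item 0.44 -> Bin 1 (now 0.92)
  Item 0.25 -> new Bin 2
  Item 0.6 -> Bin 2 (now 0.85)
  Item 0.15 -> Bin 2 (now 1.0)
  Item 0.26 -> new Bin 3
  Item 0.84 -> new Bin 4
Total bins used = 4

4


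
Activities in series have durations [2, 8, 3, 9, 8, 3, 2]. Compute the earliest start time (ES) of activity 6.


Activity 6 starts after activities 1 through 5 complete.
Predecessor durations: [2, 8, 3, 9, 8]
ES = 2 + 8 + 3 + 9 + 8 = 30

30


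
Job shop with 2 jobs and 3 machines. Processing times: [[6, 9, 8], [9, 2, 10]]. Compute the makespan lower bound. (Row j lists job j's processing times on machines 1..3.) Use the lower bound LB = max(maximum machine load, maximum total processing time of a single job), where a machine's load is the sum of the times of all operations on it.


Machine loads:
  Machine 1: 6 + 9 = 15
  Machine 2: 9 + 2 = 11
  Machine 3: 8 + 10 = 18
Max machine load = 18
Job totals:
  Job 1: 23
  Job 2: 21
Max job total = 23
Lower bound = max(18, 23) = 23

23


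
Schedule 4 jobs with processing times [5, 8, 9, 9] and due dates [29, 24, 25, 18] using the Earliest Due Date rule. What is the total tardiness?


Sort by due date (EDD order): [(9, 18), (8, 24), (9, 25), (5, 29)]
Compute completion times and tardiness:
  Job 1: p=9, d=18, C=9, tardiness=max(0,9-18)=0
  Job 2: p=8, d=24, C=17, tardiness=max(0,17-24)=0
  Job 3: p=9, d=25, C=26, tardiness=max(0,26-25)=1
  Job 4: p=5, d=29, C=31, tardiness=max(0,31-29)=2
Total tardiness = 3

3


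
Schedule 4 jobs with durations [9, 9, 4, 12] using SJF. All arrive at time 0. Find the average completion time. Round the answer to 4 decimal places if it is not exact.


SJF order (ascending): [4, 9, 9, 12]
Completion times:
  Job 1: burst=4, C=4
  Job 2: burst=9, C=13
  Job 3: burst=9, C=22
  Job 4: burst=12, C=34
Average completion = 73/4 = 18.25

18.25


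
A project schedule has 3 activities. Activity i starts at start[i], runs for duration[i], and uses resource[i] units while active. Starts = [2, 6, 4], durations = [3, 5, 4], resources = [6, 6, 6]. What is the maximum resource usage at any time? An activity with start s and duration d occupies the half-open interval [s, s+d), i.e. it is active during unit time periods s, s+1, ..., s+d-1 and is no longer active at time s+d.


Each activity i is active on [start_i, start_i + duration_i).
Compute total resource usage per time slot:
  t=0: active resources = [], total = 0
  t=1: active resources = [], total = 0
  t=2: active resources = [6], total = 6
  t=3: active resources = [6], total = 6
  t=4: active resources = [6, 6], total = 12
  t=5: active resources = [6], total = 6
  t=6: active resources = [6, 6], total = 12
  t=7: active resources = [6, 6], total = 12
  t=8: active resources = [6], total = 6
  t=9: active resources = [6], total = 6
  t=10: active resources = [6], total = 6
Peak resource demand = 12

12


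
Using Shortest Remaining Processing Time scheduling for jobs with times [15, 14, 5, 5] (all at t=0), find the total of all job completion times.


Since all jobs arrive at t=0, SRPT equals SPT ordering.
SPT order: [5, 5, 14, 15]
Completion times:
  Job 1: p=5, C=5
  Job 2: p=5, C=10
  Job 3: p=14, C=24
  Job 4: p=15, C=39
Total completion time = 5 + 10 + 24 + 39 = 78

78


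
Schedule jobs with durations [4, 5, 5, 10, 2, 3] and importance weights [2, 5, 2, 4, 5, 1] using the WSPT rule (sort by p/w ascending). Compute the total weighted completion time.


Compute p/w ratios and sort ascending (WSPT): [(2, 5), (5, 5), (4, 2), (5, 2), (10, 4), (3, 1)]
Compute weighted completion times:
  Job (p=2,w=5): C=2, w*C=5*2=10
  Job (p=5,w=5): C=7, w*C=5*7=35
  Job (p=4,w=2): C=11, w*C=2*11=22
  Job (p=5,w=2): C=16, w*C=2*16=32
  Job (p=10,w=4): C=26, w*C=4*26=104
  Job (p=3,w=1): C=29, w*C=1*29=29
Total weighted completion time = 232

232


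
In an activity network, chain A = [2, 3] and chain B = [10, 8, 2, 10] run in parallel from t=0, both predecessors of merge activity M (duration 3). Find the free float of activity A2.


ES(A2) = sum of predecessors on chain A = 2
EF(A2) = ES + duration = 2 + 3 = 5
Successor of A2 is M. ES(M) = max(sum(A), sum(B)) = max(5, 30) = 30
Free float = ES(successor) - EF(current) = 30 - 5 = 25

25


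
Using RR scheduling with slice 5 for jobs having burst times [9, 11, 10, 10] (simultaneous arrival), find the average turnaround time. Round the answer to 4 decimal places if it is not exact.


Time quantum = 5
Execution trace:
  J1 runs 5 units, time = 5
  J2 runs 5 units, time = 10
  J3 runs 5 units, time = 15
  J4 runs 5 units, time = 20
  J1 runs 4 units, time = 24
  J2 runs 5 units, time = 29
  J3 runs 5 units, time = 34
  J4 runs 5 units, time = 39
  J2 runs 1 units, time = 40
Finish times: [24, 40, 34, 39]
Average turnaround = 137/4 = 34.25

34.25


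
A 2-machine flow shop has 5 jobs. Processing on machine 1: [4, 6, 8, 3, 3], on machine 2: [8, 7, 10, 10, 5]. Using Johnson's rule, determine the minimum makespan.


Apply Johnson's rule:
  Group 1 (a <= b): [(4, 3, 10), (5, 3, 5), (1, 4, 8), (2, 6, 7), (3, 8, 10)]
  Group 2 (a > b): []
Optimal job order: [4, 5, 1, 2, 3]
Schedule:
  Job 4: M1 done at 3, M2 done at 13
  Job 5: M1 done at 6, M2 done at 18
  Job 1: M1 done at 10, M2 done at 26
  Job 2: M1 done at 16, M2 done at 33
  Job 3: M1 done at 24, M2 done at 43
Makespan = 43

43


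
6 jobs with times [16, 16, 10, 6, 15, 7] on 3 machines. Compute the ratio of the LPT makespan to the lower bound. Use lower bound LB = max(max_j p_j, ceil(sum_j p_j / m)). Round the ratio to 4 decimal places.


LPT order: [16, 16, 15, 10, 7, 6]
Machine loads after assignment: [23, 22, 25]
LPT makespan = 25
Lower bound = max(max_job, ceil(total/3)) = max(16, 24) = 24
Ratio = 25 / 24 = 1.0417

1.0417


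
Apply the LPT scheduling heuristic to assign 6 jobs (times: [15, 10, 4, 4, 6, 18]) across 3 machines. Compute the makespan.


Sort jobs in decreasing order (LPT): [18, 15, 10, 6, 4, 4]
Assign each job to the least loaded machine:
  Machine 1: jobs [18], load = 18
  Machine 2: jobs [15, 4], load = 19
  Machine 3: jobs [10, 6, 4], load = 20
Makespan = max load = 20

20


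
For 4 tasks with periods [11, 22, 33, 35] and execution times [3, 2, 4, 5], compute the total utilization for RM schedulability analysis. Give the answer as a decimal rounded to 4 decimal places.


Compute individual utilizations (exact fractions):
  Task 1: C/T = 3/11 (approx. 0.2727)
  Task 2: C/T = 2/22 = 1/11 (approx. 0.0909)
  Task 3: C/T = 4/33 (approx. 0.1212)
  Task 4: C/T = 5/35 = 1/7 (approx. 0.1429)
Total utilization U = 3/11 + 1/11 + 4/33 + 1/7 = 145/231
Rounded to 4 decimal places: U = 0.6277
RM (Liu & Layland) bound for 4 tasks = 0.756828; compare with U = 145/231 (approx. 0.627706)
U <= bound, so schedulable by RM sufficient condition.

0.6277


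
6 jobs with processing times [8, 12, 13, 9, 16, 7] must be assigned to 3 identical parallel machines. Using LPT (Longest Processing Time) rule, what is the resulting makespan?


Sort jobs in decreasing order (LPT): [16, 13, 12, 9, 8, 7]
Assign each job to the least loaded machine:
  Machine 1: jobs [16, 7], load = 23
  Machine 2: jobs [13, 8], load = 21
  Machine 3: jobs [12, 9], load = 21
Makespan = max load = 23

23


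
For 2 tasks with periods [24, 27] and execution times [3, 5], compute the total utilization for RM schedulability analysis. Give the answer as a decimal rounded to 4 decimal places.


Compute individual utilizations (exact fractions):
  Task 1: C/T = 3/24 = 1/8 (approx. 0.125)
  Task 2: C/T = 5/27 (approx. 0.1852)
Total utilization U = 1/8 + 5/27 = 67/216
Rounded to 4 decimal places: U = 0.3102
RM (Liu & Layland) bound for 2 tasks = 0.828427; compare with U = 67/216 (approx. 0.310185)
U <= bound, so schedulable by RM sufficient condition.

0.3102


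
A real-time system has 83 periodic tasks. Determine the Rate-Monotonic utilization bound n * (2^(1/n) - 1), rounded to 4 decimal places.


Compute 2^(1/83) = 1.0083861392
Subtract 1: 1.0083861392 - 1 = 0.0083861392
Multiply by n: 83 * 0.0083861392 = 0.6960495536
Round to 4 dp: 0.6960

0.6960


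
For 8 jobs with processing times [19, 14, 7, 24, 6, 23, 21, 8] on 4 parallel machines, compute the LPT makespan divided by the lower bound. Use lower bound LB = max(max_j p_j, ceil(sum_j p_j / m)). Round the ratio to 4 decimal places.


LPT order: [24, 23, 21, 19, 14, 8, 7, 6]
Machine loads after assignment: [30, 30, 29, 33]
LPT makespan = 33
Lower bound = max(max_job, ceil(total/4)) = max(24, 31) = 31
Ratio = 33 / 31 = 1.0645

1.0645


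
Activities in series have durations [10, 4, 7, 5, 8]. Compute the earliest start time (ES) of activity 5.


Activity 5 starts after activities 1 through 4 complete.
Predecessor durations: [10, 4, 7, 5]
ES = 10 + 4 + 7 + 5 = 26

26


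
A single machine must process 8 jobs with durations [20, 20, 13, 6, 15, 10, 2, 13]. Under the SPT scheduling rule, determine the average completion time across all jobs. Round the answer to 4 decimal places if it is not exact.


Sort jobs by processing time (SPT order): [2, 6, 10, 13, 13, 15, 20, 20]
Compute completion times sequentially:
  Job 1: processing = 2, completes at 2
  Job 2: processing = 6, completes at 8
  Job 3: processing = 10, completes at 18
  Job 4: processing = 13, completes at 31
  Job 5: processing = 13, completes at 44
  Job 6: processing = 15, completes at 59
  Job 7: processing = 20, completes at 79
  Job 8: processing = 20, completes at 99
Sum of completion times = 340
Average completion time = 340/8 = 42.5

42.5


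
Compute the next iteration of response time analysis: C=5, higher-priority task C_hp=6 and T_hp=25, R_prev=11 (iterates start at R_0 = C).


R_next = C + ceil(R_prev / T_hp) * C_hp
ceil(11 / 25) = ceil(0.44) = 1
Interference = 1 * 6 = 6
R_next = 5 + 6 = 11
R_next = R_prev, so the iteration has converged (response time = 11).

11


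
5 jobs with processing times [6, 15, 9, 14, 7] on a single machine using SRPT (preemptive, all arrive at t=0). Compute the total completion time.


Since all jobs arrive at t=0, SRPT equals SPT ordering.
SPT order: [6, 7, 9, 14, 15]
Completion times:
  Job 1: p=6, C=6
  Job 2: p=7, C=13
  Job 3: p=9, C=22
  Job 4: p=14, C=36
  Job 5: p=15, C=51
Total completion time = 6 + 13 + 22 + 36 + 51 = 128

128


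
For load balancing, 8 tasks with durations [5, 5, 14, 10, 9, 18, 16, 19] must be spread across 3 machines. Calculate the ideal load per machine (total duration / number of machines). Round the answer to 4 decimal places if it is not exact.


Total processing time = 5 + 5 + 14 + 10 + 9 + 18 + 16 + 19 = 96
Number of machines = 3
Ideal balanced load = 96 / 3 = 32.0

32.0


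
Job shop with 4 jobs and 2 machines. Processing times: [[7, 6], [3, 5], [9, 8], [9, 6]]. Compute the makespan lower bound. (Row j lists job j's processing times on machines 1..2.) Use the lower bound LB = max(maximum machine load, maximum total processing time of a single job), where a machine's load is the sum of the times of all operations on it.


Machine loads:
  Machine 1: 7 + 3 + 9 + 9 = 28
  Machine 2: 6 + 5 + 8 + 6 = 25
Max machine load = 28
Job totals:
  Job 1: 13
  Job 2: 8
  Job 3: 17
  Job 4: 15
Max job total = 17
Lower bound = max(28, 17) = 28

28


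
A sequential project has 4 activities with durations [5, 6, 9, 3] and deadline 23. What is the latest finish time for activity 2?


LF(activity 2) = deadline - sum of successor durations
Successors: activities 3 through 4 with durations [9, 3]
Sum of successor durations = 12
LF = 23 - 12 = 11

11


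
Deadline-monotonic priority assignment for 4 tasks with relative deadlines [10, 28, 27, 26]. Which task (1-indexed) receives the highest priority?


Sort tasks by relative deadline (ascending):
  Task 1: deadline = 10
  Task 4: deadline = 26
  Task 3: deadline = 27
  Task 2: deadline = 28
Priority order (highest first): [1, 4, 3, 2]
Highest priority task = 1

1
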